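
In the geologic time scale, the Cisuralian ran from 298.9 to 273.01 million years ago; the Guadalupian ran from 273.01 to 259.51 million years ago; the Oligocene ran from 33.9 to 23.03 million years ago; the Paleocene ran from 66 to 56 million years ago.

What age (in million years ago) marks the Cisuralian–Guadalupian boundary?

The Cisuralian ends and the Guadalupian begins at 273.01 million years ago.

273.01 million years ago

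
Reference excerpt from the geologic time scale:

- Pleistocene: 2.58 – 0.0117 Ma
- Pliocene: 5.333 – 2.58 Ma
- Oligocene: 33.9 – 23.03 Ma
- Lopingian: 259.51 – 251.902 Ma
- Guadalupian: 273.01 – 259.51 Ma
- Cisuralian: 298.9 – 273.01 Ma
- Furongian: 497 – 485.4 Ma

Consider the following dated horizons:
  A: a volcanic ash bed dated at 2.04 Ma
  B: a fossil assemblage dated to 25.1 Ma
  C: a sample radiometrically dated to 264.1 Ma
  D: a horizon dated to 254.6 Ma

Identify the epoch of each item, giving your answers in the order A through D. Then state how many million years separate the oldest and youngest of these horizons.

A — Pleistocene; B — Oligocene; C — Guadalupian; D — Lopingian; span 262.06 million years

A: 2.04 Ma lies in 2.58–0.0117 Ma, so Pleistocene.
B: 25.1 Ma lies in 33.9–23.03 Ma, so Oligocene.
C: 264.1 Ma lies in 273.01–259.51 Ma, so Guadalupian.
D: 254.6 Ma lies in 259.51–251.902 Ma, so Lopingian.
Oldest = 264.1 Ma, youngest = 2.04 Ma → span 262.06 Myr.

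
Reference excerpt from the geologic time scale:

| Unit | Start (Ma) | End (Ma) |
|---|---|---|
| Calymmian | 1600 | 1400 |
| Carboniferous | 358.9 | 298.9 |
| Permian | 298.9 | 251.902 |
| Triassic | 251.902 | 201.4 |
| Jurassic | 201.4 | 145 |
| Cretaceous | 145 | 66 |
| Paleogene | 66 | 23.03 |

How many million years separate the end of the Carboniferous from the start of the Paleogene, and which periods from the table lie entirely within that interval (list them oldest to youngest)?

232.9 million years; Permian, Triassic, Jurassic, Cretaceous

The Carboniferous closes at 298.9 Ma and the Paleogene opens at 66 Ma, so the interval is 298.9 − 66 = 232.9 Myr.
A period fits inside if it starts at or after 298.9 Ma and ends at or before 66 Ma; oldest first that gives Permian, Triassic, Jurassic, Cretaceous.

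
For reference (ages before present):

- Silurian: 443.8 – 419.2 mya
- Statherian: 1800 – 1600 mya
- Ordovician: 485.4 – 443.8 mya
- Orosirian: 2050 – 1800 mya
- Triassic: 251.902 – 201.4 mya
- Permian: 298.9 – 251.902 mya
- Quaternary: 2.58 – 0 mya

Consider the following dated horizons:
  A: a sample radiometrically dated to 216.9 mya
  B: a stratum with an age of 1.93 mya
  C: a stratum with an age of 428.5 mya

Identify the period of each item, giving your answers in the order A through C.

A: 216.9 Ma lies in 251.902–201.4 Ma, so Triassic.
B: 1.93 Ma lies in 2.58–0 Ma, so Quaternary.
C: 428.5 Ma lies in 443.8–419.2 Ma, so Silurian.

A — Triassic; B — Quaternary; C — Silurian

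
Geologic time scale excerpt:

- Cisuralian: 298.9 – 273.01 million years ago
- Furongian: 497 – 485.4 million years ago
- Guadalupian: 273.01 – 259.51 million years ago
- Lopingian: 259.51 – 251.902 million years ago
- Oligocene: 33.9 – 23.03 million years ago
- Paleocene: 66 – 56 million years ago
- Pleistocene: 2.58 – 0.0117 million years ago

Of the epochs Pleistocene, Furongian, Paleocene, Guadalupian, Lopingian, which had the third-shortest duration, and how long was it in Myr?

Paleocene, 10 million years

Start − end for each: Pleistocene 2.58 − 0.0117 = 2.5683; Furongian 497 − 485.4 = 11.6; Paleocene 66 − 56 = 10; Guadalupian 273.01 − 259.51 = 13.5; Lopingian 259.51 − 251.902 = 7.608.
Ranking these from shortest: Pleistocene < Lopingian < Paleocene < Furongian < Guadalupian.
Position 3 in that ranking is Paleocene, which lasted 10 Myr.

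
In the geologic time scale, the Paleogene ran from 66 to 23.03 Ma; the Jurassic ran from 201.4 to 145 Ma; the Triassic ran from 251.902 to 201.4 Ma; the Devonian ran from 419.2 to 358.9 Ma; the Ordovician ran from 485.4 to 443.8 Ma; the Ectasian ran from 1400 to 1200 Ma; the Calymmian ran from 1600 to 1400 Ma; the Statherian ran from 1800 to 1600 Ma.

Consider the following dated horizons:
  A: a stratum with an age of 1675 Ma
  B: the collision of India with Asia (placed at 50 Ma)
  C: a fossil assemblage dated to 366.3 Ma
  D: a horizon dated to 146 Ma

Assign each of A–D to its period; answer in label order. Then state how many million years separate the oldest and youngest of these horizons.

A — Statherian; B — Paleogene; C — Devonian; D — Jurassic; span 1625 million years

Match each age against the start–end ranges in the excerpt: A = 1675 Ma → Statherian (1800–1600); B = 50 Ma → Paleogene (66–23.03); C = 366.3 Ma → Devonian (419.2–358.9); D = 146 Ma → Jurassic (201.4–145).
The largest age is 1675 Ma and the smallest is 50 Ma; their difference is 1625 Myr.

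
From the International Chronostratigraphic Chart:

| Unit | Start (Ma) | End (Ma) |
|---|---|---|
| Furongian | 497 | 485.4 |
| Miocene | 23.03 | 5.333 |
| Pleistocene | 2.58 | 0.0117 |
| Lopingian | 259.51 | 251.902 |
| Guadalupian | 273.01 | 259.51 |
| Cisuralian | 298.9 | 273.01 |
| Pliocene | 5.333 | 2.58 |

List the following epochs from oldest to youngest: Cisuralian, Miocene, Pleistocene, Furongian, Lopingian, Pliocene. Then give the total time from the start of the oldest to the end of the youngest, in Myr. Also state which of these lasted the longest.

From the excerpt: Cisuralian 298.9–273.01; Miocene 23.03–5.333; Pleistocene 2.58–0.0117; Furongian 497–485.4; Lopingian 259.51–251.902; Pliocene 5.333–2.58 (Ma).
Larger Ma is earlier, so the oldest is Furongian and the youngest is Pleistocene; oldest to youngest: Furongian, Cisuralian, Lopingian, Miocene, Pliocene, Pleistocene.
Oldest start 497 minus youngest end 0.0117 gives 496.9883 Myr overall.
Individual lengths (start − end): Furongian 11.6; Lopingian 7.608; Miocene 17.697; Cisuralian 25.89; Pleistocene 2.5683; Pliocene 2.753. The largest is Cisuralian at 25.89 Myr.

Furongian → Cisuralian → Lopingian → Miocene → Pliocene → Pleistocene; total span 496.9883 Myr; longest is Cisuralian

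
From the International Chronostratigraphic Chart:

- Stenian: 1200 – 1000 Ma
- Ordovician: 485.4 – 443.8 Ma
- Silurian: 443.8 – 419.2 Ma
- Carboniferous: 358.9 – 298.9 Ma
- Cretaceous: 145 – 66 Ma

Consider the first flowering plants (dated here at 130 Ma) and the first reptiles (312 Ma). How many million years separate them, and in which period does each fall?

Elapsed time: 312 − 130 = 182 Myr.
130 Ma lies within 145–66 Ma: Cretaceous.
312 Ma lies within 358.9–298.9 Ma: Carboniferous.

182 million years apart; the first in the Cretaceous, the second in the Carboniferous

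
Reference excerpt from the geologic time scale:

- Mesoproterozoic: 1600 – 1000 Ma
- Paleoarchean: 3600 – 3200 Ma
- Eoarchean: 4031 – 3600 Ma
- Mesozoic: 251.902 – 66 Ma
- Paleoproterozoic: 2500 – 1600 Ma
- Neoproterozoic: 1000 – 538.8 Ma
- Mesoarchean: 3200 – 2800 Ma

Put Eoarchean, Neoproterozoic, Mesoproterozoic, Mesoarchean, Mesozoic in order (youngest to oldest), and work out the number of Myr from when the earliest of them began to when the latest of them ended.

Start ages (Ma): Eoarchean 4031, Mesoarchean 3200, Mesoproterozoic 1600, Neoproterozoic 1000, Mesozoic 251.902.
Ordered youngest to oldest: Mesozoic, Neoproterozoic, Mesoproterozoic, Mesoarchean, Eoarchean.
Span = 4031 − 66 = 3965 Myr.

Mesozoic, Neoproterozoic, Mesoproterozoic, Mesoarchean, Eoarchean; total span 3965 Myr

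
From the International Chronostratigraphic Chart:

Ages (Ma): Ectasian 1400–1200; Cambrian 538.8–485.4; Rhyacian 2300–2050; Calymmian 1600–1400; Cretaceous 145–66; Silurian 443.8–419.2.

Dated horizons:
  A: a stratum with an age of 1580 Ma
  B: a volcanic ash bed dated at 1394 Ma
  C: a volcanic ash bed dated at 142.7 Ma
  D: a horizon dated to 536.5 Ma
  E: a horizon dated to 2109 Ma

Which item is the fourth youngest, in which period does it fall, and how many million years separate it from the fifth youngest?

A, in the Calymmian; 529 million years to E

Sorted youngest-first by Ma: C (142.7), D (536.5), B (1394), A (1580), E (2109).
The fourth youngest is A at 1580 Ma, which lies in 1600–1400 Ma: the Calymmian.
The fifth youngest is E at 2109 Ma; separation = |1580 − 2109| = 529 Myr.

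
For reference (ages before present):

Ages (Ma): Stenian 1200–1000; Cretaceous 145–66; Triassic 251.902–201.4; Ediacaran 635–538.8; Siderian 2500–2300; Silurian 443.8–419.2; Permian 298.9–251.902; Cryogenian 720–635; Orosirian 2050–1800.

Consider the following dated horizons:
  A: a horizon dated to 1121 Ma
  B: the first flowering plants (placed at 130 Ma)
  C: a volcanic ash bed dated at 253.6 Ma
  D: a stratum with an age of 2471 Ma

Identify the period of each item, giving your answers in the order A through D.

A: 1121 Ma lies in 1200–1000 Ma, so Stenian.
B: 130 Ma lies in 145–66 Ma, so Cretaceous.
C: 253.6 Ma lies in 298.9–251.902 Ma, so Permian.
D: 2471 Ma lies in 2500–2300 Ma, so Siderian.

A — Stenian; B — Cretaceous; C — Permian; D — Siderian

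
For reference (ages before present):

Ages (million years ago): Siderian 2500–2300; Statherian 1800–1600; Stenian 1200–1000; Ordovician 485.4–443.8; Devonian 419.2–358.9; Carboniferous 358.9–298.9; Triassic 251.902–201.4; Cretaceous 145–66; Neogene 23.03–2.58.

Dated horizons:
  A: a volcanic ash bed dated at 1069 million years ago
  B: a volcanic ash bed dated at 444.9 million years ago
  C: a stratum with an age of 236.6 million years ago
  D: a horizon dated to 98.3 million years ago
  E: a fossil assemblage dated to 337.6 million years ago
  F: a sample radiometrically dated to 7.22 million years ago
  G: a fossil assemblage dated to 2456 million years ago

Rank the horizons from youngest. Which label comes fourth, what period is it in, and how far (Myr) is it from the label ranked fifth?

Sorted youngest-first by Ma: F (7.22), D (98.3), C (236.6), E (337.6), B (444.9), A (1069), G (2456).
The fourth youngest is E at 337.6 Ma, which lies in 358.9–298.9 Ma: the Carboniferous.
The fifth youngest is B at 444.9 Ma; separation = |337.6 − 444.9| = 107.3 Myr.

E, in the Carboniferous; 107.3 million years to B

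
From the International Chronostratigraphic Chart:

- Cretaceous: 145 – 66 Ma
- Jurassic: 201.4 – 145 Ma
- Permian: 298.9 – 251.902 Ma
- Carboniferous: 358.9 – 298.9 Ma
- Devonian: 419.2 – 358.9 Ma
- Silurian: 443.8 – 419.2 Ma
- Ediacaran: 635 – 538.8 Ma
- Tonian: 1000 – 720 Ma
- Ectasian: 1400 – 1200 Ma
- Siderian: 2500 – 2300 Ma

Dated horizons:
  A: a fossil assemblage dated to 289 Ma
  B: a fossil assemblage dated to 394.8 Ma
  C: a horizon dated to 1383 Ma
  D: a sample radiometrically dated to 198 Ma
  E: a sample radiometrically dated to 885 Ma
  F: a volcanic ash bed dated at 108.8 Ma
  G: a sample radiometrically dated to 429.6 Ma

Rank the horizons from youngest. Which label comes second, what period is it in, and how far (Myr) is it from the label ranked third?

Sorted youngest-first by Ma: F (108.8), D (198), A (289), B (394.8), G (429.6), E (885), C (1383).
The second youngest is D at 198 Ma, which lies in 201.4–145 Ma: the Jurassic.
The third youngest is A at 289 Ma; separation = |198 − 289| = 91 Myr.

D, in the Jurassic; 91 million years to A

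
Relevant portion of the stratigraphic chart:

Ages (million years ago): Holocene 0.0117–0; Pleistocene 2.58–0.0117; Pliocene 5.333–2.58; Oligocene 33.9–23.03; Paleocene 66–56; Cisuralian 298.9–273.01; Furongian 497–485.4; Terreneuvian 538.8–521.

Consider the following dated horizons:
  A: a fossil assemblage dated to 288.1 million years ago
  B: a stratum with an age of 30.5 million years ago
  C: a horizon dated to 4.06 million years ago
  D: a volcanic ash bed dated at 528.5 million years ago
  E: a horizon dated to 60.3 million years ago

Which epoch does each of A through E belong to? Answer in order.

A — Cisuralian; B — Oligocene; C — Pliocene; D — Terreneuvian; E — Paleocene

Match each age against the start–end ranges in the excerpt: A = 288.1 Ma → Cisuralian (298.9–273.01); B = 30.5 Ma → Oligocene (33.9–23.03); C = 4.06 Ma → Pliocene (5.333–2.58); D = 528.5 Ma → Terreneuvian (538.8–521); E = 60.3 Ma → Paleocene (66–56).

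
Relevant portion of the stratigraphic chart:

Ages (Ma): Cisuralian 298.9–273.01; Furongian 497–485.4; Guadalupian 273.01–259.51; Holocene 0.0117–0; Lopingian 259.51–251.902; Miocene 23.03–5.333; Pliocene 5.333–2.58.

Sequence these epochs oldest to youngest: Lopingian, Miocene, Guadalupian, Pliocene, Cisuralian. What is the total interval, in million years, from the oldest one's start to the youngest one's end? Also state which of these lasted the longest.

From the excerpt: Lopingian 259.51–251.902; Miocene 23.03–5.333; Guadalupian 273.01–259.51; Pliocene 5.333–2.58; Cisuralian 298.9–273.01 (Ma).
Larger Ma is earlier, so the oldest is Cisuralian and the youngest is Pliocene; oldest to youngest: Cisuralian, Guadalupian, Lopingian, Miocene, Pliocene.
Oldest start 298.9 minus youngest end 2.58 gives 296.32 Myr overall.
Individual lengths (start − end): Guadalupian 13.5; Lopingian 7.608; Cisuralian 25.89; Miocene 17.697; Pliocene 2.753. The largest is Cisuralian at 25.89 Myr.

Cisuralian, Guadalupian, Lopingian, Miocene, Pliocene; total span 296.32 Myr; longest is Cisuralian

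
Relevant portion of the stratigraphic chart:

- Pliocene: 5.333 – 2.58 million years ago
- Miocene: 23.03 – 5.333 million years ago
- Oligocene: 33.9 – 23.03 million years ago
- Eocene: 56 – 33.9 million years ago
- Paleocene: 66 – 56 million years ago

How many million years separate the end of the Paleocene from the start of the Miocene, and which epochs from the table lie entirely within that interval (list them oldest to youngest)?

32.97 million years; Eocene, Oligocene

The Paleocene closes at 56 Ma and the Miocene opens at 23.03 Ma, so the interval is 56 − 23.03 = 32.97 Myr.
An epoch fits inside if it starts at or after 56 Ma and ends at or before 23.03 Ma; oldest first that gives Eocene, Oligocene.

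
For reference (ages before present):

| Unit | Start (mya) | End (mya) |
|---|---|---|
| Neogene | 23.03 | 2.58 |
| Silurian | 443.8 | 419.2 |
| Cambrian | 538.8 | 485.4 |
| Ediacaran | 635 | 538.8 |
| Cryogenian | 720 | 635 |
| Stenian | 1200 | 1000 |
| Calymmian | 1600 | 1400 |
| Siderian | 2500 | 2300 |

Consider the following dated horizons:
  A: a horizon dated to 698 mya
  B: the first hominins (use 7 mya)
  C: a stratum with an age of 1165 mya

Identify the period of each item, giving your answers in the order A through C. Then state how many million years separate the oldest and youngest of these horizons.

A — Cryogenian; B — Neogene; C — Stenian; span 1158 million years

A: 698 Ma lies in 720–635 Ma, so Cryogenian.
B: 7 Ma lies in 23.03–2.58 Ma, so Neogene.
C: 1165 Ma lies in 1200–1000 Ma, so Stenian.
Oldest = 1165 Ma, youngest = 7 Ma → span 1158 Myr.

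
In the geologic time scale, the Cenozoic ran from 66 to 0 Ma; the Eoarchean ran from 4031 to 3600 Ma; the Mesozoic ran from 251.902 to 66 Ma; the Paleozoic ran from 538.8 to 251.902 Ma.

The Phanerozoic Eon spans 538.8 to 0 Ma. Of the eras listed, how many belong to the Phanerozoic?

3

Eras inside 538.8–0 Ma: Paleozoic, Mesozoic, Cenozoic — 3 in total.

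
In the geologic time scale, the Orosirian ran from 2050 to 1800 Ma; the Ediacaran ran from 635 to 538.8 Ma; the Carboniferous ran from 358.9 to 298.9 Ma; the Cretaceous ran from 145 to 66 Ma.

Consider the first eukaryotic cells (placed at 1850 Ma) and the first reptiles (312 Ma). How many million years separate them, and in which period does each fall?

Elapsed time: 1850 − 312 = 1538 Myr.
1850 Ma lies within 2050–1800 Ma: Orosirian.
312 Ma lies within 358.9–298.9 Ma: Carboniferous.

1538 million years apart; the first in the Orosirian, the second in the Carboniferous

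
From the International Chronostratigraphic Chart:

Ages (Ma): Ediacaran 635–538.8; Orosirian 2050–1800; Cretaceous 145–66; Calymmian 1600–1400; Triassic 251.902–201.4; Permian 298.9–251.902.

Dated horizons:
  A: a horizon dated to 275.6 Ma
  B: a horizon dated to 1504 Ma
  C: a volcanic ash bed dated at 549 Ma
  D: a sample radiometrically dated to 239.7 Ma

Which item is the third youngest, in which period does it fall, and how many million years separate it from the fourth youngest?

C, in the Ediacaran; 955 million years to B

Smaller Ma means younger, so youngest first: D 239.7 < A 275.6 < C 549 < B 1504.
Counting 3 along gives C (549 Ma); the excerpt puts that inside the Ediacaran, 635–538.8 Ma.
Next in line is B (1504 Ma), and 1504 − 549 = 955 Myr.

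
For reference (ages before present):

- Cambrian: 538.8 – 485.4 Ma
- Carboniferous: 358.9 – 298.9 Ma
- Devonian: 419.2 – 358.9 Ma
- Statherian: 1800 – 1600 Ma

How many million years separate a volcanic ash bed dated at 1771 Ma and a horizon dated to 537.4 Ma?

1771 − 537.4 = 1233.6 million years.

1233.6 million years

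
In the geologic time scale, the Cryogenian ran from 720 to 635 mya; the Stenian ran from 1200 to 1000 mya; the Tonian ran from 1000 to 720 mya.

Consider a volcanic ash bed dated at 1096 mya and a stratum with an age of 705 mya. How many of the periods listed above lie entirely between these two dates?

1

The older date is 1096 Ma and the younger is 705 Ma.
Periods with start < 1096 and end > 705 Ma: Tonian (1000–720).
That is 1 complete period.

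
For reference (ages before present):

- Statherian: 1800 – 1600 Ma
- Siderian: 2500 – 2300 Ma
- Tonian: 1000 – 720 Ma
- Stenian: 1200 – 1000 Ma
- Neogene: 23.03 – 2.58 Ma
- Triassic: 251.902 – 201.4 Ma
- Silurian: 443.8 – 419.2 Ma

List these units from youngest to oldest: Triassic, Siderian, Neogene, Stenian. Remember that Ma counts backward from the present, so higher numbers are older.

The oldest of these is Siderian (starts 2500 Ma) and the youngest is Neogene (ends 2.58 Ma).
In between, by decreasing start age: Stenian (1200), Triassic (251.902).
Listing youngest first means reversing that sequence.

Neogene, then Triassic, then Stenian, then Siderian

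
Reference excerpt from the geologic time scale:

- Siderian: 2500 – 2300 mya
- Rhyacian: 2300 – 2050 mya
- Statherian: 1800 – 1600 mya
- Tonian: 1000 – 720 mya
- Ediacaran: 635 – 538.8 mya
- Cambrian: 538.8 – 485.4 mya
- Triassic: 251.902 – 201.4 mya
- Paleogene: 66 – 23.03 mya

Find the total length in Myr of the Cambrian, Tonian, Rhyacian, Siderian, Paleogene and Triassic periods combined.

876.872 million years

Duration is start − end for each: (538.8 − 485.4) + (1000 − 720) + (2300 − 2050) + (2500 − 2300) + (66 − 23.03) + (251.902 − 201.4).
That is 53.4 + 280 + 250 + 200 + 42.97 + 50.502, which totals 876.872 million years.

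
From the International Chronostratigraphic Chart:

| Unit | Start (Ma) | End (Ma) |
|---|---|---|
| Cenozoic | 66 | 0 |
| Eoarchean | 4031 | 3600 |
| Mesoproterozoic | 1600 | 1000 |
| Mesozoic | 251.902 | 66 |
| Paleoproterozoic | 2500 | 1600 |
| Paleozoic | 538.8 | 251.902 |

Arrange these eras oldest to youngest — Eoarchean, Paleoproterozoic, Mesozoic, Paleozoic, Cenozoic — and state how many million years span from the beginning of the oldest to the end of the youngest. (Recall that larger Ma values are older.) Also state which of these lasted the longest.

Start ages (Ma): Eoarchean 4031, Paleoproterozoic 2500, Paleozoic 538.8, Mesozoic 251.902, Cenozoic 66.
Ordered oldest to youngest: Eoarchean, Paleoproterozoic, Paleozoic, Mesozoic, Cenozoic.
Span = 4031 − 0 = 4031 Myr.
Durations: Cenozoic 66, Mesozoic 185.902, Paleozoic 286.898, Paleoproterozoic 900, Eoarchean 431 → longest is Paleoproterozoic (900 Myr).

Eoarchean → Paleoproterozoic → Paleozoic → Mesozoic → Cenozoic; total span 4031 Myr; longest is Paleoproterozoic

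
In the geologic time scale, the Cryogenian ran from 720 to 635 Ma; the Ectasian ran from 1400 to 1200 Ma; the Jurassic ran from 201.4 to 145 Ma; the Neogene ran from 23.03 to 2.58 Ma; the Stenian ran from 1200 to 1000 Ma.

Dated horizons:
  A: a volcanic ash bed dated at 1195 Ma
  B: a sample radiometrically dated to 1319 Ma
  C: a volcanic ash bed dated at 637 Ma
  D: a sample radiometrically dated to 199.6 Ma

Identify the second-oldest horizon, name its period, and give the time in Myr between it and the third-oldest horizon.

A, in the Stenian; 558 million years to C

Larger Ma means older, so oldest first: B 1319 > A 1195 > C 637 > D 199.6.
Counting 2 along gives A (1195 Ma); the excerpt puts that inside the Stenian, 1200–1000 Ma.
Next in line is C (637 Ma), and 1195 − 637 = 558 Myr.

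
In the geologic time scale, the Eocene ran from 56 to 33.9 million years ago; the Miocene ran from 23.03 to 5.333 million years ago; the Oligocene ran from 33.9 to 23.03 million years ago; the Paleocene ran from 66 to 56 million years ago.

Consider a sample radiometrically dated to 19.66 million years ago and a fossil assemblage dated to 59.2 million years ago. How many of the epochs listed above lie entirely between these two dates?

59.2 Ma sits inside the Paleocene (66–56) and 19.66 Ma inside the Miocene (23.03–5.333); neither of those is wholly between the two dates.
The listed epochs lying completely between them are Eocene, Oligocene — 2 in all.

2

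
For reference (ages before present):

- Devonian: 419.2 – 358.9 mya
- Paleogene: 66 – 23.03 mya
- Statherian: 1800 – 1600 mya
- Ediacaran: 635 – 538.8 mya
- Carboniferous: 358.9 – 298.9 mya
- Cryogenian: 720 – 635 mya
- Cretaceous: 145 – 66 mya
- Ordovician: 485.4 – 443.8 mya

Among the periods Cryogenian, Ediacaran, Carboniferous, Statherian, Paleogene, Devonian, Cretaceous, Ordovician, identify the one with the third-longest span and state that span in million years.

Cryogenian, 85 million years

Durations: Cryogenian 85; Ediacaran 96.2; Carboniferous 60; Statherian 200; Paleogene 42.97; Devonian 60.3; Cretaceous 79; Ordovician 41.6 Myr.
Sorted longest-first: Statherian (200), Ediacaran (96.2), Cryogenian (85), Cretaceous (79), Devonian (60.3), Carboniferous (60), Paleogene (42.97), Ordovician (41.6).
The third longest is Cryogenian at 85 Myr.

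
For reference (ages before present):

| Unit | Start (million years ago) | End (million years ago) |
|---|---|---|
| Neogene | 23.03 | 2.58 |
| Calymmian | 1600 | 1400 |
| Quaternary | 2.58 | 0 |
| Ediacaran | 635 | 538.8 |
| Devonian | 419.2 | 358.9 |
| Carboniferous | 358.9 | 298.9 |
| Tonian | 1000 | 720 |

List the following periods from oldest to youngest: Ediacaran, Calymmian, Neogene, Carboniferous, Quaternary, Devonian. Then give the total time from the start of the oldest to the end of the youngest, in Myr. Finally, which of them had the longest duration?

Calymmian → Ediacaran → Devonian → Carboniferous → Neogene → Quaternary; total span 1600 Myr; longest is Calymmian

From the excerpt: Ediacaran 635–538.8; Calymmian 1600–1400; Neogene 23.03–2.58; Carboniferous 358.9–298.9; Quaternary 2.58–0; Devonian 419.2–358.9 (Ma).
Larger Ma is earlier, so the oldest is Calymmian and the youngest is Quaternary; oldest to youngest: Calymmian, Ediacaran, Devonian, Carboniferous, Neogene, Quaternary.
Oldest start 1600 minus youngest end 0 gives 1600 Myr overall.
Individual lengths (start − end): Neogene 20.45; Ediacaran 96.2; Calymmian 200; Quaternary 2.58; Carboniferous 60; Devonian 60.3. The largest is Calymmian at 200 Myr.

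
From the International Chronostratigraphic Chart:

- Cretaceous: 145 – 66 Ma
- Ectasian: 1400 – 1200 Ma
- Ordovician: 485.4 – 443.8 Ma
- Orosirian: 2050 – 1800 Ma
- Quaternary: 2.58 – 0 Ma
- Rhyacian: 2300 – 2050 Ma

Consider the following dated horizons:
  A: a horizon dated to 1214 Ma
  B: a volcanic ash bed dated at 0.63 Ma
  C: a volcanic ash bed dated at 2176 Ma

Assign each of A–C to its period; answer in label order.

A: 1214 Ma lies in 1400–1200 Ma, so Ectasian.
B: 0.63 Ma lies in 2.58–0 Ma, so Quaternary.
C: 2176 Ma lies in 2300–2050 Ma, so Rhyacian.

A — Ectasian; B — Quaternary; C — Rhyacian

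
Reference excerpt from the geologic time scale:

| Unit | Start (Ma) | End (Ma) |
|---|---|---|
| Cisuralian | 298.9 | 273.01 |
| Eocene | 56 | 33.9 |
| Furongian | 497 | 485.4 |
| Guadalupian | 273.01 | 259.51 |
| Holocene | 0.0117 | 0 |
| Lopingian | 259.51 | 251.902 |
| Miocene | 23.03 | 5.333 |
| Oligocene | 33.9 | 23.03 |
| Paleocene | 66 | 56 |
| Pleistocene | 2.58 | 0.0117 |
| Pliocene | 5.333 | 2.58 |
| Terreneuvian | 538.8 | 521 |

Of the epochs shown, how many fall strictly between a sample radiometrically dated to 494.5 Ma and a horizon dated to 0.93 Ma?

8

494.5 Ma sits inside the Furongian (497–485.4) and 0.93 Ma inside the Pleistocene (2.58–0.0117); neither of those is wholly between the two dates.
The listed epochs lying completely between them are Cisuralian, Guadalupian, Lopingian, Paleocene, Eocene, Oligocene, Miocene, Pliocene — 8 in all.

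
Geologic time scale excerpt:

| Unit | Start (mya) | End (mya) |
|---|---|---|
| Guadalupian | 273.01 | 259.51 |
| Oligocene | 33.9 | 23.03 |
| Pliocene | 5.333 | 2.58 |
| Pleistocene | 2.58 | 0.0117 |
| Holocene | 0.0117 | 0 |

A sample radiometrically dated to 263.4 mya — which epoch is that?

263.4 Ma lies between 273.01 and 259.51 Ma, so it falls in the Guadalupian.

Guadalupian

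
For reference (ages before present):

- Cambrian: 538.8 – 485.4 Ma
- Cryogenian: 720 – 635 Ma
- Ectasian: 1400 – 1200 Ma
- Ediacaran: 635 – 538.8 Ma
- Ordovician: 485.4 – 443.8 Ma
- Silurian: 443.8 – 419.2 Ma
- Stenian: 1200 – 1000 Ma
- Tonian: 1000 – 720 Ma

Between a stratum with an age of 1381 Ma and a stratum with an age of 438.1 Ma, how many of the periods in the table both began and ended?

6

The older date is 1381 Ma and the younger is 438.1 Ma.
Periods with start < 1381 and end > 438.1 Ma: Stenian (1200–1000), Tonian (1000–720), Cryogenian (720–635), Ediacaran (635–538.8), Cambrian (538.8–485.4), Ordovician (485.4–443.8).
That is 6 complete periods.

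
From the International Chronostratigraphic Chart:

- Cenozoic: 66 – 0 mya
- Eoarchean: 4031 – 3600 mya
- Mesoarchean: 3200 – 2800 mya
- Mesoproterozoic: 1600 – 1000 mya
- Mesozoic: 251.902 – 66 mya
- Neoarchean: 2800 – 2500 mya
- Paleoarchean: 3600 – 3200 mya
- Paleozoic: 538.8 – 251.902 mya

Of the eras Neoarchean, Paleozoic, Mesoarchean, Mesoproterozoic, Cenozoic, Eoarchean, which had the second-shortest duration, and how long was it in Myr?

Start − end for each: Neoarchean 2800 − 2500 = 300; Paleozoic 538.8 − 251.902 = 286.898; Mesoarchean 3200 − 2800 = 400; Mesoproterozoic 1600 − 1000 = 600; Cenozoic 66 − 0 = 66; Eoarchean 4031 − 3600 = 431.
Ranking these from shortest: Cenozoic < Paleozoic < Neoarchean < Mesoarchean < Eoarchean < Mesoproterozoic.
Position 2 in that ranking is Paleozoic, which lasted 286.898 Myr.

Paleozoic, 286.898 million years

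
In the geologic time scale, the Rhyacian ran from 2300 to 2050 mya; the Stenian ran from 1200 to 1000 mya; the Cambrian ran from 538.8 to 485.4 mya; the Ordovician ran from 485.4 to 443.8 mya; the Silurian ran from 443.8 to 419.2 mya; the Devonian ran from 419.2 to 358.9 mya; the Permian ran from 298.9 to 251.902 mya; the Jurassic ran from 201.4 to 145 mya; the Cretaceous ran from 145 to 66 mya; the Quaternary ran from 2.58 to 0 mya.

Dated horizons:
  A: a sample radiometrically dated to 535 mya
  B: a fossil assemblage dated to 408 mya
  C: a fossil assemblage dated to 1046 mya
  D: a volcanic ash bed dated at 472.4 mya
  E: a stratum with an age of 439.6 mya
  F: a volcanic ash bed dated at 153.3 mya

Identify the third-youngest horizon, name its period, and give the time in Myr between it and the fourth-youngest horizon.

Smaller Ma means younger, so youngest first: F 153.3 < B 408 < E 439.6 < D 472.4 < A 535 < C 1046.
Counting 3 along gives E (439.6 Ma); the excerpt puts that inside the Silurian, 443.8–419.2 Ma.
Next in line is D (472.4 Ma), and 472.4 − 439.6 = 32.8 Myr.

E, in the Silurian; 32.8 million years to D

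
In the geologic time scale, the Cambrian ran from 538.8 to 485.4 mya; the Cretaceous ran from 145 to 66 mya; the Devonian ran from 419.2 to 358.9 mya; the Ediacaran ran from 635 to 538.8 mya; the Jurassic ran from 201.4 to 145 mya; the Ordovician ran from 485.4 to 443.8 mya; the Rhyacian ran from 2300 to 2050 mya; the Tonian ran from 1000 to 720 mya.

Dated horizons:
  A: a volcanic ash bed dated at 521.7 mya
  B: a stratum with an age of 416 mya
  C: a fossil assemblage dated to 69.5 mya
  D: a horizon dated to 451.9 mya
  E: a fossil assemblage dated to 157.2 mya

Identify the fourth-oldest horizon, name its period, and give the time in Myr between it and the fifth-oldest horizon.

E, in the Jurassic; 87.7 million years to C

Sorted oldest-first by Ma: A (521.7), D (451.9), B (416), E (157.2), C (69.5).
The fourth oldest is E at 157.2 Ma, which lies in 201.4–145 Ma: the Jurassic.
The fifth oldest is C at 69.5 Ma; separation = |157.2 − 69.5| = 87.7 Myr.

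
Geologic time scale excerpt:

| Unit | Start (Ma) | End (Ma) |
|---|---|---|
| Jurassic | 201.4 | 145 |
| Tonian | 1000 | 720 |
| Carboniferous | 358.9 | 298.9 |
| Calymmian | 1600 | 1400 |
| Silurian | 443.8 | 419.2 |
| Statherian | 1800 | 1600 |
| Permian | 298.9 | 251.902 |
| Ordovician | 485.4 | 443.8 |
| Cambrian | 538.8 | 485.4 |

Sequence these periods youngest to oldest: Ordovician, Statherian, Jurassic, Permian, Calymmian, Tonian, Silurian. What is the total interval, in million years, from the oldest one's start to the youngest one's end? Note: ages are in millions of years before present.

From the excerpt: Ordovician 485.4–443.8; Statherian 1800–1600; Jurassic 201.4–145; Permian 298.9–251.902; Calymmian 1600–1400; Tonian 1000–720; Silurian 443.8–419.2 (Ma).
Larger Ma is earlier, so the oldest is Statherian and the youngest is Jurassic; youngest to oldest: Jurassic, Permian, Silurian, Ordovician, Tonian, Calymmian, Statherian.
Oldest start 1800 minus youngest end 145 gives 1655 Myr overall.

Jurassic, Permian, Silurian, Ordovician, Tonian, Calymmian, Statherian; total span 1655 Myr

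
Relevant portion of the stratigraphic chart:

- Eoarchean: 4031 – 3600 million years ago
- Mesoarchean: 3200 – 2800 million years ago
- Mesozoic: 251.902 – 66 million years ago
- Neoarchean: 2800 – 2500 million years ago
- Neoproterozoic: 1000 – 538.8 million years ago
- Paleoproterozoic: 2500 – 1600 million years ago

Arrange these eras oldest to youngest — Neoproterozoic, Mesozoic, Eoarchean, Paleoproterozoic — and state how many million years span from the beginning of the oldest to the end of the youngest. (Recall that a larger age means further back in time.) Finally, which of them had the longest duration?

Start ages (Ma): Eoarchean 4031, Paleoproterozoic 2500, Neoproterozoic 1000, Mesozoic 251.902.
Ordered oldest to youngest: Eoarchean, Paleoproterozoic, Neoproterozoic, Mesozoic.
Span = 4031 − 66 = 3965 Myr.
Durations: Neoproterozoic 461.2, Eoarchean 431, Paleoproterozoic 900, Mesozoic 185.902 → longest is Paleoproterozoic (900 Myr).

Eoarchean → Paleoproterozoic → Neoproterozoic → Mesozoic; total span 3965 Myr; longest is Paleoproterozoic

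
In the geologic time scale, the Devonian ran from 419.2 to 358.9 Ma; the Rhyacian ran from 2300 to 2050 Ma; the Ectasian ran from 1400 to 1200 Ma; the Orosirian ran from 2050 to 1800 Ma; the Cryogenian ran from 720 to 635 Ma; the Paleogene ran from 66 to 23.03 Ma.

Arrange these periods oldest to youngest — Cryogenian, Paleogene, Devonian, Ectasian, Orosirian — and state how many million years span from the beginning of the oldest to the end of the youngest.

From the excerpt: Cryogenian 720–635; Paleogene 66–23.03; Devonian 419.2–358.9; Ectasian 1400–1200; Orosirian 2050–1800 (Ma).
Larger Ma is earlier, so the oldest is Orosirian and the youngest is Paleogene; oldest to youngest: Orosirian, Ectasian, Cryogenian, Devonian, Paleogene.
Oldest start 2050 minus youngest end 23.03 gives 2026.97 Myr overall.

Orosirian → Ectasian → Cryogenian → Devonian → Paleogene; total span 2026.97 Myr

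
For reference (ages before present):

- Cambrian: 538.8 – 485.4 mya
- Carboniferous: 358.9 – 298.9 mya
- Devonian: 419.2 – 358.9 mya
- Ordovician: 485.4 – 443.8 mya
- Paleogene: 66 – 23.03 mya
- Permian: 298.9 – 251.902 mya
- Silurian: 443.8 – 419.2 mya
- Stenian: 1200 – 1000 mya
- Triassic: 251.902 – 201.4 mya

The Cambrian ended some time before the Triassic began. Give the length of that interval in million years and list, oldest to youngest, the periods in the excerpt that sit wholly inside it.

The Cambrian closes at 485.4 Ma and the Triassic opens at 251.902 Ma, so the interval is 485.4 − 251.902 = 233.498 Myr.
A period fits inside if it starts at or after 485.4 Ma and ends at or before 251.902 Ma; oldest first that gives Ordovician, Silurian, Devonian, Carboniferous, Permian.

233.498 million years; Ordovician, Silurian, Devonian, Carboniferous, Permian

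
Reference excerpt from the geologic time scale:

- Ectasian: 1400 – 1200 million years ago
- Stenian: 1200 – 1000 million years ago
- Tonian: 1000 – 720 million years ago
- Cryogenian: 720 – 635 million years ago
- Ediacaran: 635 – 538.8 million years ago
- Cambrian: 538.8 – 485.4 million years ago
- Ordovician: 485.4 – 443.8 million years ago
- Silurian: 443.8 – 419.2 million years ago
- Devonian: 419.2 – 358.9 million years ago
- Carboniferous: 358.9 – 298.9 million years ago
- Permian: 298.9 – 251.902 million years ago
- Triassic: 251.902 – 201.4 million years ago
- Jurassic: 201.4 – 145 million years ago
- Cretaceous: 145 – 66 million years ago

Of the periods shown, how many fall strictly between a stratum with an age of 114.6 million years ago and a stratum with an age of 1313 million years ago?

1313 Ma sits inside the Ectasian (1400–1200) and 114.6 Ma inside the Cretaceous (145–66); neither of those is wholly between the two dates.
The listed periods lying completely between them are Stenian, Tonian, Cryogenian, Ediacaran, Cambrian, Ordovician, Silurian, Devonian, Carboniferous, Permian, Triassic, Jurassic — 12 in all.

12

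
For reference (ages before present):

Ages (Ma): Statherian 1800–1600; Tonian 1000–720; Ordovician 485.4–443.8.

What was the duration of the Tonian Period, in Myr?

280 million years

1000 − 720 = 280 million years.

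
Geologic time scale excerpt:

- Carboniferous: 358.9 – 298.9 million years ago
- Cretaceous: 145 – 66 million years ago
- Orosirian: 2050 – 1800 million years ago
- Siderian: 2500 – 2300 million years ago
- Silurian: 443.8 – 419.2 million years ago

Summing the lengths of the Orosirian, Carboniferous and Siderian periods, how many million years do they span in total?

Duration is start − end for each: (2050 − 1800) + (358.9 − 298.9) + (2500 − 2300).
That is 250 + 60 + 200, which totals 510 million years.

510 million years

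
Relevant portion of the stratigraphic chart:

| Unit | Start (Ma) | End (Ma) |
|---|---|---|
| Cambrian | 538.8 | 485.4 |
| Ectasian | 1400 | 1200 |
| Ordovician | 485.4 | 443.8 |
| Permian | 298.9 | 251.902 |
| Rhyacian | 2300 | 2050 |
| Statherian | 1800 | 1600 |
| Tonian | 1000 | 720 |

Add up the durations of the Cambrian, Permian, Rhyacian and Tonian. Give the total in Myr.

Each duration: Cambrian = 53.4; Permian = 46.998; Rhyacian = 250; Tonian = 280.
Sum: 53.4 + 46.998 + 250 + 280 = 630.398 Myr.

630.398 million years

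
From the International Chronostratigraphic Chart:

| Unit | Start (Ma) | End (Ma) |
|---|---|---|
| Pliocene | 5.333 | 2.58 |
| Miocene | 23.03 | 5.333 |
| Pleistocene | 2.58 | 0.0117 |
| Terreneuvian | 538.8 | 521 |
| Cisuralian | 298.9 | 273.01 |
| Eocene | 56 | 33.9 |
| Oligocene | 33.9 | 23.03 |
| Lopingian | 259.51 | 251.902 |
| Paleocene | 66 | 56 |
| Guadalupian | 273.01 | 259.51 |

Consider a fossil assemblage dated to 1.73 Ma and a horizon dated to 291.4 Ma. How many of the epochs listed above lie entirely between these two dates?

7

The older date is 291.4 Ma and the younger is 1.73 Ma.
Epochs with start < 291.4 and end > 1.73 Ma: Guadalupian (273.01–259.51), Lopingian (259.51–251.902), Paleocene (66–56), Eocene (56–33.9), Oligocene (33.9–23.03), Miocene (23.03–5.333), Pliocene (5.333–2.58).
That is 7 complete epochs.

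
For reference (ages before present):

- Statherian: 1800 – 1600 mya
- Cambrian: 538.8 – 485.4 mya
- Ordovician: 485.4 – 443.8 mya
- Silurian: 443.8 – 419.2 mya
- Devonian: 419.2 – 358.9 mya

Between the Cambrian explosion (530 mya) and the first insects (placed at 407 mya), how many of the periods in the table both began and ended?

The older date is 530 Ma and the younger is 407 Ma.
Periods with start < 530 and end > 407 Ma: Ordovician (485.4–443.8), Silurian (443.8–419.2).
That is 2 complete periods.

2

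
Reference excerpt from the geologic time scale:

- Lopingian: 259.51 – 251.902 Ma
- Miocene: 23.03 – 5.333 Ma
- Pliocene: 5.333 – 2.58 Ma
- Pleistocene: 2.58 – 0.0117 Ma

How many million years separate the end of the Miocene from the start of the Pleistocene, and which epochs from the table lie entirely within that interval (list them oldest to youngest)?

2.753 million years; Pliocene

End of Miocene = 5.333 Ma; start of Pleistocene = 2.58 Ma.
Gap = 5.333 − 2.58 = 2.753 Myr.
Epochs wholly inside 5.333–2.58 Ma: Pliocene (5.333–2.58).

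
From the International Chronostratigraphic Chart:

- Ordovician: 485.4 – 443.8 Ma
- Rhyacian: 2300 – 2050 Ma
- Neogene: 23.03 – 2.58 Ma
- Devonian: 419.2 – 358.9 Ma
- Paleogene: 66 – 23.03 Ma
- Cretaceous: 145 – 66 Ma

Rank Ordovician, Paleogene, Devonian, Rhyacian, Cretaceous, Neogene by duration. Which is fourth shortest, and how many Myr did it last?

Start − end for each: Ordovician 485.4 − 443.8 = 41.6; Paleogene 66 − 23.03 = 42.97; Devonian 419.2 − 358.9 = 60.3; Rhyacian 2300 − 2050 = 250; Cretaceous 145 − 66 = 79; Neogene 23.03 − 2.58 = 20.45.
Ranking these from shortest: Neogene < Ordovician < Paleogene < Devonian < Cretaceous < Rhyacian.
Position 4 in that ranking is Devonian, which lasted 60.3 Myr.

Devonian, 60.3 million years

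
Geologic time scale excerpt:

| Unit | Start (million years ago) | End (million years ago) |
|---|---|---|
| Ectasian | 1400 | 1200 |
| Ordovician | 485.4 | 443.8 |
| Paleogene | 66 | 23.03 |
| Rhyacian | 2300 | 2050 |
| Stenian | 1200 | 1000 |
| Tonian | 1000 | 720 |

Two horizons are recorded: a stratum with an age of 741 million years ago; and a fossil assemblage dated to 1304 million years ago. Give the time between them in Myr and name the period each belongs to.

Elapsed time: 1304 − 741 = 563 Myr.
741 Ma lies within 1000–720 Ma: Tonian.
1304 Ma lies within 1400–1200 Ma: Ectasian.

563 million years apart; the first in the Tonian, the second in the Ectasian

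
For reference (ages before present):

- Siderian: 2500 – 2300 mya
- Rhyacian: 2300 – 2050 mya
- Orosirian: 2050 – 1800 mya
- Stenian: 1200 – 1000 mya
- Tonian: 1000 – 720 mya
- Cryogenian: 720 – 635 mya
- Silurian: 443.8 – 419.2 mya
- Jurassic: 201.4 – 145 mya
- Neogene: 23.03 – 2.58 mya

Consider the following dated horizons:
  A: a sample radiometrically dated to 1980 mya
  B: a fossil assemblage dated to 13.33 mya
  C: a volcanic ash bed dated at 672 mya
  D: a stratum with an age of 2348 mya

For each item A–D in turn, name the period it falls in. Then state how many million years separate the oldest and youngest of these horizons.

A: 1980 Ma lies in 2050–1800 Ma, so Orosirian.
B: 13.33 Ma lies in 23.03–2.58 Ma, so Neogene.
C: 672 Ma lies in 720–635 Ma, so Cryogenian.
D: 2348 Ma lies in 2500–2300 Ma, so Siderian.
Oldest = 2348 Ma, youngest = 13.33 Ma → span 2334.67 Myr.

A — Orosirian; B — Neogene; C — Cryogenian; D — Siderian; span 2334.67 million years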